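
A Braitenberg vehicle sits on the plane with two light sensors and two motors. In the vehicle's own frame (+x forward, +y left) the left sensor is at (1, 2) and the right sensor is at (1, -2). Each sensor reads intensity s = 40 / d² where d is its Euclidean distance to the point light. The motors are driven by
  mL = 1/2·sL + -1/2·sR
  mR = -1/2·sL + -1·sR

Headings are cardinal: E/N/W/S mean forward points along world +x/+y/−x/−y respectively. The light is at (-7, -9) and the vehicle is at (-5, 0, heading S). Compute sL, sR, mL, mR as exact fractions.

left sensor world pos  = (-3, -1); dL² = 80
right sensor world pos = (-7, -1); dR² = 64
sL = 40/80 = 1/2
sR = 40/64 = 5/8
mL = 1/2·sL + -1/2·sR = -1/16
mR = -1/2·sL + -1·sR = -7/8

1/2 5/8 -1/16 -7/8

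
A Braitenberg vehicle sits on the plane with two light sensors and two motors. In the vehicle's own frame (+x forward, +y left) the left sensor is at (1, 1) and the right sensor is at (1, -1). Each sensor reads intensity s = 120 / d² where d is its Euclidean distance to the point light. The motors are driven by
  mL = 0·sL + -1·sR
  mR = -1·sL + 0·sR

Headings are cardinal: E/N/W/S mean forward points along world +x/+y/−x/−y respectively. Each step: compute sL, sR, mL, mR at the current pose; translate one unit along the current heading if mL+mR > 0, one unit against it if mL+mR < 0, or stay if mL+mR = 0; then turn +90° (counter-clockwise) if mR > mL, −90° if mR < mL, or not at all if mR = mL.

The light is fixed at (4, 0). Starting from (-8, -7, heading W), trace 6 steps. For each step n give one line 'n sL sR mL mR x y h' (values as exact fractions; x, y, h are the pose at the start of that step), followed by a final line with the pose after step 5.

n=0: pose=(-8,-7,W); sL=120/233, sR=24/41; mL=-24/41, mR=-120/233; mL+mR=-10512/9553 → advance -1; mR−mL=672/9553 → turn +1·90°
n=1: pose=(-7,-7,S); sL=30/41, sR=15/26; mL=-15/26, mR=-30/41; mL+mR=-1395/1066 → advance -1; mR−mL=-165/1066 → turn -1·90°
n=2: pose=(-7,-6,W); sL=120/193, sR=120/169; mL=-120/169, mR=-120/193; mL+mR=-43440/32617 → advance -1; mR−mL=2880/32617 → turn +1·90°
n=3: pose=(-6,-6,S); sL=12/13, sR=12/17; mL=-12/17, mR=-12/13; mL+mR=-360/221 → advance -1; mR−mL=-48/221 → turn -1·90°
n=4: pose=(-6,-5,W); sL=120/157, sR=120/137; mL=-120/137, mR=-120/157; mL+mR=-35280/21509 → advance -1; mR−mL=2400/21509 → turn +1·90°
n=5: pose=(-5,-5,S); sL=6/5, sR=15/17; mL=-15/17, mR=-6/5; mL+mR=-177/85 → advance -1; mR−mL=-27/85 → turn -1·90°

0 120/233 24/41 -24/41 -120/233 -8 -7 W
1 30/41 15/26 -15/26 -30/41 -7 -7 S
2 120/193 120/169 -120/169 -120/193 -7 -6 W
3 12/13 12/17 -12/17 -12/13 -6 -6 S
4 120/157 120/137 -120/137 -120/157 -6 -5 W
5 6/5 15/17 -15/17 -6/5 -5 -5 S
final -5 -4 W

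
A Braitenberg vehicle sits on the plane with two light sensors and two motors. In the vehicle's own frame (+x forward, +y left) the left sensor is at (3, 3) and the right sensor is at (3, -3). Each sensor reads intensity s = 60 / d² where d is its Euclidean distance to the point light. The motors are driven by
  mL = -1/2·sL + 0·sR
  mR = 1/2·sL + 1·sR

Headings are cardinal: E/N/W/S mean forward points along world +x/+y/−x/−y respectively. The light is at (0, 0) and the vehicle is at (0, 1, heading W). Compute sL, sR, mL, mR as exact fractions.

60/13 12/5 -30/13 306/65

left sensor world pos  = (-3, -2); dL² = 13
right sensor world pos = (-3, 4); dR² = 25
sL = 60/13 = 60/13
sR = 60/25 = 12/5
mL = -1/2·sL + 0·sR = -30/13
mR = 1/2·sL + 1·sR = 306/65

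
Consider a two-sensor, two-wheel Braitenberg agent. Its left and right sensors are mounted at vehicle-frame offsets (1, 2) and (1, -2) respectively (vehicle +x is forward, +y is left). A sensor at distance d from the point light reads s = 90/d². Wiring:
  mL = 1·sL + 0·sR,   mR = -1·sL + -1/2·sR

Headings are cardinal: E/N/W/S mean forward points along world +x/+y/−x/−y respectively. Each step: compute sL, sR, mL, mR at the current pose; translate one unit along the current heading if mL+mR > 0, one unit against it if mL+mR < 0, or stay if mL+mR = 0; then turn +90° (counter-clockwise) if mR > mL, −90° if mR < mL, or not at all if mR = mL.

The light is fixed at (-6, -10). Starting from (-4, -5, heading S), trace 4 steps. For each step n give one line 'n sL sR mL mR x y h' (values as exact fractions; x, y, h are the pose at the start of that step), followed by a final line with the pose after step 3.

n=0: pose=(-4,-5,S); sL=45/16, sR=45/8; mL=45/16, mR=-45/8; mL+mR=-45/16 → advance -1; mR−mL=-135/16 → turn -1·90°
n=1: pose=(-4,-4,W); sL=90/17, sR=18/13; mL=90/17, mR=-1323/221; mL+mR=-9/13 → advance -1; mR−mL=-2493/221 → turn -1·90°
n=2: pose=(-3,-4,N); sL=9/5, sR=45/37; mL=9/5, mR=-891/370; mL+mR=-45/74 → advance -1; mR−mL=-1557/370 → turn -1·90°
n=3: pose=(-3,-5,E); sL=18/13, sR=18/5; mL=18/13, mR=-207/65; mL+mR=-9/5 → advance -1; mR−mL=-297/65 → turn -1·90°

0 45/16 45/8 45/16 -45/8 -4 -5 S
1 90/17 18/13 90/17 -1323/221 -4 -4 W
2 9/5 45/37 9/5 -891/370 -3 -4 N
3 18/13 18/5 18/13 -207/65 -3 -5 E
final -4 -5 S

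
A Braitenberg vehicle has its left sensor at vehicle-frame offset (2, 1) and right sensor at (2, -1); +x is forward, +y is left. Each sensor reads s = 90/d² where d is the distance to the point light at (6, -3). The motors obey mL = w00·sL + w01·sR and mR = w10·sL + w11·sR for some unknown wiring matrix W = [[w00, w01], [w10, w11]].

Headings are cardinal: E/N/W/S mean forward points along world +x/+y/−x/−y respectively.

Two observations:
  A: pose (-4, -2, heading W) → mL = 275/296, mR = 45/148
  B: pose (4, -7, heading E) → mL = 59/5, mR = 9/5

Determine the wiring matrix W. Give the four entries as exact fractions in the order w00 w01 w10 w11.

obs A: pose=(-4,-2,W) → sL=5/8, sR=45/74, mL=275/296, mR=45/148
obs B: pose=(4,-7,E) → sL=10, sR=18/5, mL=59/5, mR=9/5
sensor matrix S = [[5/8, 45/74], [10, 18/5]]; det S = -567/148
solve [mL_A; mL_B] = S·[w00; w01] and [mR_A; mR_B] = S·[w10; w11]:
  w00 = 1, w01 = 1/2, w10 = 0, w11 = 1/2

1 1/2 0 1/2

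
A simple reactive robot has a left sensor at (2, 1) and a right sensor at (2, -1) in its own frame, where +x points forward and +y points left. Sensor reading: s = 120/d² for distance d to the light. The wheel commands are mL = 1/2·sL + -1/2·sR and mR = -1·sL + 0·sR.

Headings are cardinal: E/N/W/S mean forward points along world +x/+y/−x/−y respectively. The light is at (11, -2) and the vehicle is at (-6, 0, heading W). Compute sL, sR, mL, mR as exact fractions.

left sensor world pos  = (-8, -1); dL² = 362
right sensor world pos = (-8, 1); dR² = 370
sL = 120/362 = 60/181
sR = 120/370 = 12/37
mL = 1/2·sL + -1/2·sR = 24/6697
mR = -1·sL + 0·sR = -60/181

60/181 12/37 24/6697 -60/181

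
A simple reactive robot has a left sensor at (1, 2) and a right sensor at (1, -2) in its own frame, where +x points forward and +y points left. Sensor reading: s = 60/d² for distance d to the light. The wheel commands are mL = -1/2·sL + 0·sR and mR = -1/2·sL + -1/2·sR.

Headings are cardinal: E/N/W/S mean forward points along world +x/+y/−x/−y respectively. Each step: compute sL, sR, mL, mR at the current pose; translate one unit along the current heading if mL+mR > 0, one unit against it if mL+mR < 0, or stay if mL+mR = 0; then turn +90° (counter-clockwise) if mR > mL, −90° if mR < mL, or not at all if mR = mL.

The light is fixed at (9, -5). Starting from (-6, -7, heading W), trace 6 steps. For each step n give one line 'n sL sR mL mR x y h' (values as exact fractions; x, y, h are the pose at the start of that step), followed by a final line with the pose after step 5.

0 15/68 15/64 -15/136 -495/2176 -6 -7 W
1 60/257 12/29 -30/257 -2412/7453 -5 -7 N
2 6/17 30/97 -3/17 -546/1649 -5 -8 E
3 12/37 12/61 -6/37 -588/2257 -6 -8 S
4 15/68 15/64 -15/136 -495/2176 -6 -7 W
5 60/257 12/29 -30/257 -2412/7453 -5 -7 N
final -5 -8 E

n=0: pose=(-6,-7,W); sL=15/68, sR=15/64; mL=-15/136, mR=-495/2176; mL+mR=-735/2176 → advance -1; mR−mL=-15/128 → turn -1·90°
n=1: pose=(-5,-7,N); sL=60/257, sR=12/29; mL=-30/257, mR=-2412/7453; mL+mR=-3282/7453 → advance -1; mR−mL=-6/29 → turn -1·90°
n=2: pose=(-5,-8,E); sL=6/17, sR=30/97; mL=-3/17, mR=-546/1649; mL+mR=-837/1649 → advance -1; mR−mL=-15/97 → turn -1·90°
n=3: pose=(-6,-8,S); sL=12/37, sR=12/61; mL=-6/37, mR=-588/2257; mL+mR=-954/2257 → advance -1; mR−mL=-6/61 → turn -1·90°
n=4: pose=(-6,-7,W); sL=15/68, sR=15/64; mL=-15/136, mR=-495/2176; mL+mR=-735/2176 → advance -1; mR−mL=-15/128 → turn -1·90°
n=5: pose=(-5,-7,N); sL=60/257, sR=12/29; mL=-30/257, mR=-2412/7453; mL+mR=-3282/7453 → advance -1; mR−mL=-6/29 → turn -1·90°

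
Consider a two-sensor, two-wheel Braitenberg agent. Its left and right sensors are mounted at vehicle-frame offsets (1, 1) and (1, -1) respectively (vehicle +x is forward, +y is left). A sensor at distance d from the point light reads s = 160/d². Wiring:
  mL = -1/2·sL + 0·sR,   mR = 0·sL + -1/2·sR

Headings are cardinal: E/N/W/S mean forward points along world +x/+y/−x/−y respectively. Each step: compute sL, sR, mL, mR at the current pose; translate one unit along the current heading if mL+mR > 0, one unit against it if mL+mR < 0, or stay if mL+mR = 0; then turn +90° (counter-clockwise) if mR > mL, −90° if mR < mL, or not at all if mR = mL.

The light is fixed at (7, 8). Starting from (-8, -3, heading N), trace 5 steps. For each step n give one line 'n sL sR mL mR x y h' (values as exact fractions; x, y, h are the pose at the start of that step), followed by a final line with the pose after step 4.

0 40/89 20/37 -20/89 -10/37 -8 -3 N
1 160/317 32/73 -80/317 -16/73 -8 -4 E
2 16/41 80/173 -8/41 -40/173 -9 -4 N
3 160/369 160/421 -80/369 -80/421 -9 -5 E
4 40/117 2/5 -20/117 -1/5 -10 -5 N
final -10 -6 E

n=0: pose=(-8,-3,N); sL=40/89, sR=20/37; mL=-20/89, mR=-10/37; mL+mR=-1630/3293 → advance -1; mR−mL=-150/3293 → turn -1·90°
n=1: pose=(-8,-4,E); sL=160/317, sR=32/73; mL=-80/317, mR=-16/73; mL+mR=-10912/23141 → advance -1; mR−mL=768/23141 → turn +1·90°
n=2: pose=(-9,-4,N); sL=16/41, sR=80/173; mL=-8/41, mR=-40/173; mL+mR=-3024/7093 → advance -1; mR−mL=-256/7093 → turn -1·90°
n=3: pose=(-9,-5,E); sL=160/369, sR=160/421; mL=-80/369, mR=-80/421; mL+mR=-63200/155349 → advance -1; mR−mL=4160/155349 → turn +1·90°
n=4: pose=(-10,-5,N); sL=40/117, sR=2/5; mL=-20/117, mR=-1/5; mL+mR=-217/585 → advance -1; mR−mL=-17/585 → turn -1·90°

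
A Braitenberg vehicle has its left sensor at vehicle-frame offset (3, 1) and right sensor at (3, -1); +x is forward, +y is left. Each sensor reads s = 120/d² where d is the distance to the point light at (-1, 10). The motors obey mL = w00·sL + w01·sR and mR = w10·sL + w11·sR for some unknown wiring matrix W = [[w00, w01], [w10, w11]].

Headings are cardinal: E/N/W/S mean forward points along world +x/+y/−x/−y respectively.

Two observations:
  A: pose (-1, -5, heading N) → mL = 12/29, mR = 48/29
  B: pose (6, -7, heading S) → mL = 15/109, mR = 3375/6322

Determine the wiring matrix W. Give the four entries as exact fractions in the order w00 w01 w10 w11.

0 1/2 1 1

obs A: pose=(-1,-5,N) → sL=24/29, sR=24/29, mL=12/29, mR=48/29
obs B: pose=(6,-7,S) → sL=15/58, sR=30/109, mL=15/109, mR=3375/6322
sensor matrix S = [[24/29, 24/29], [15/58, 30/109]]; det S = 1260/91669
solve [mL_A; mL_B] = S·[w00; w01] and [mR_A; mR_B] = S·[w10; w11]:
  w00 = 0, w01 = 1/2, w10 = 1, w11 = 1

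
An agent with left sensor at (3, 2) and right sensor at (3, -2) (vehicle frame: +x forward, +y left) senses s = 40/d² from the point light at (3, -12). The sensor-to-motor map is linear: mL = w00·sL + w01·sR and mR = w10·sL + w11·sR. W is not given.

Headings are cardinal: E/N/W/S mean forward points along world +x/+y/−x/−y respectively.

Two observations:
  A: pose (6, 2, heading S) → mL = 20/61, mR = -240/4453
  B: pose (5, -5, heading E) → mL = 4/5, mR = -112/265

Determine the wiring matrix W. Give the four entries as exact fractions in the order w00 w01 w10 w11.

obs A: pose=(6,2,S) → sL=20/73, sR=20/61, mL=20/61, mR=-240/4453
obs B: pose=(5,-5,E) → sL=20/53, sR=4/5, mL=4/5, mR=-112/265
sensor matrix S = [[20/73, 20/61], [20/53, 4/5]]; det S = 22528/236009
solve [mL_A; mL_B] = S·[w00; w01] and [mR_A; mR_B] = S·[w10; w11]:
  w00 = 0, w01 = 1, w10 = 1, w11 = -1

0 1 1 -1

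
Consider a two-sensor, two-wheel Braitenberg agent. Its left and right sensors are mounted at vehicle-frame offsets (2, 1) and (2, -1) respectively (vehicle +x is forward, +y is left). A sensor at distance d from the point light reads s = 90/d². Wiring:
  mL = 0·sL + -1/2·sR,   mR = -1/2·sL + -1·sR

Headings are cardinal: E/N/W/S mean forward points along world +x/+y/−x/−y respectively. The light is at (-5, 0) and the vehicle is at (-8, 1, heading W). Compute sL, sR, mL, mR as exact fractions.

18/5 90/29 -45/29 -711/145

left sensor world pos  = (-10, 0); dL² = 25
right sensor world pos = (-10, 2); dR² = 29
sL = 90/25 = 18/5
sR = 90/29 = 90/29
mL = 0·sL + -1/2·sR = -45/29
mR = -1/2·sL + -1·sR = -711/145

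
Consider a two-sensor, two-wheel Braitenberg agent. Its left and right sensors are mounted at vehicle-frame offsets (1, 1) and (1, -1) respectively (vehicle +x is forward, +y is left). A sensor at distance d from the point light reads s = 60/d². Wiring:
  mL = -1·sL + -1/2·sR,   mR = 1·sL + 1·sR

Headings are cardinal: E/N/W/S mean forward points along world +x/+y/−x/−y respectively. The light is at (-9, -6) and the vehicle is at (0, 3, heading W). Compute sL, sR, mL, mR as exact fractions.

left sensor world pos  = (-1, 2); dL² = 128
right sensor world pos = (-1, 4); dR² = 164
sL = 60/128 = 15/32
sR = 60/164 = 15/41
mL = -1·sL + -1/2·sR = -855/1312
mR = 1·sL + 1·sR = 1095/1312

15/32 15/41 -855/1312 1095/1312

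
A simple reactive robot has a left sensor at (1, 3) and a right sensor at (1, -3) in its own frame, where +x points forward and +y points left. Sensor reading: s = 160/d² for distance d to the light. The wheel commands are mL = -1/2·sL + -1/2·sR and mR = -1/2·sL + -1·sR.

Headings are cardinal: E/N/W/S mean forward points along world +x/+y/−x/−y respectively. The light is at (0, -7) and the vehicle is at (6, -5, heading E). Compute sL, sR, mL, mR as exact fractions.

left sensor world pos  = (7, -2); dL² = 74
right sensor world pos = (7, -8); dR² = 50
sL = 160/74 = 80/37
sR = 160/50 = 16/5
mL = -1/2·sL + -1/2·sR = -496/185
mR = -1/2·sL + -1·sR = -792/185

80/37 16/5 -496/185 -792/185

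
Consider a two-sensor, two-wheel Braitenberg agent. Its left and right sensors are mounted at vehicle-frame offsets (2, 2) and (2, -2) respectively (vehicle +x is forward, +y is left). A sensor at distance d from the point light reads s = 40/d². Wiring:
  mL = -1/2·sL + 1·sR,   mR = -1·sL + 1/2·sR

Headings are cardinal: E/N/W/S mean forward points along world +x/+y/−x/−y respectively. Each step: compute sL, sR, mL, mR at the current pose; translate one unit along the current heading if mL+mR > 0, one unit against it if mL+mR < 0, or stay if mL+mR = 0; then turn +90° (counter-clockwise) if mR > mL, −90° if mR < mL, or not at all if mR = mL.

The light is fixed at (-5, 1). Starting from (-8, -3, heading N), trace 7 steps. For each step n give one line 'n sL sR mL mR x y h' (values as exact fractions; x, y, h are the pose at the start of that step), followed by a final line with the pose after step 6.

n=0: pose=(-8,-3,N); sL=40/29, sR=8; mL=212/29, mR=76/29; mL+mR=288/29 → advance +1; mR−mL=-136/29 → turn -1·90°
n=1: pose=(-8,-2,E); sL=20, sR=20/13; mL=-110/13, mR=-250/13; mL+mR=-360/13 → advance -1; mR−mL=-140/13 → turn -1·90°
n=2: pose=(-9,-2,S); sL=40/29, sR=40/61; mL=-60/1769, mR=-1860/1769; mL+mR=-1920/1769 → advance -1; mR−mL=-1800/1769 → turn -1·90°
n=3: pose=(-9,-1,W); sL=10/13, sR=10/9; mL=85/117, mR=-25/117; mL+mR=20/39 → advance +1; mR−mL=-110/117 → turn -1·90°
n=4: pose=(-10,-1,N); sL=40/49, sR=40/9; mL=1780/441, mR=620/441; mL+mR=800/147 → advance +1; mR−mL=-1160/441 → turn -1·90°
n=5: pose=(-10,0,E); sL=4, sR=20/9; mL=2/9, mR=-26/9; mL+mR=-8/3 → advance -1; mR−mL=-28/9 → turn -1·90°
n=6: pose=(-11,0,S); sL=8/5, sR=40/73; mL=-92/365, mR=-484/365; mL+mR=-576/365 → advance -1; mR−mL=-392/365 → turn -1·90°

0 40/29 8 212/29 76/29 -8 -3 N
1 20 20/13 -110/13 -250/13 -8 -2 E
2 40/29 40/61 -60/1769 -1860/1769 -9 -2 S
3 10/13 10/9 85/117 -25/117 -9 -1 W
4 40/49 40/9 1780/441 620/441 -10 -1 N
5 4 20/9 2/9 -26/9 -10 0 E
6 8/5 40/73 -92/365 -484/365 -11 0 S
final -11 1 W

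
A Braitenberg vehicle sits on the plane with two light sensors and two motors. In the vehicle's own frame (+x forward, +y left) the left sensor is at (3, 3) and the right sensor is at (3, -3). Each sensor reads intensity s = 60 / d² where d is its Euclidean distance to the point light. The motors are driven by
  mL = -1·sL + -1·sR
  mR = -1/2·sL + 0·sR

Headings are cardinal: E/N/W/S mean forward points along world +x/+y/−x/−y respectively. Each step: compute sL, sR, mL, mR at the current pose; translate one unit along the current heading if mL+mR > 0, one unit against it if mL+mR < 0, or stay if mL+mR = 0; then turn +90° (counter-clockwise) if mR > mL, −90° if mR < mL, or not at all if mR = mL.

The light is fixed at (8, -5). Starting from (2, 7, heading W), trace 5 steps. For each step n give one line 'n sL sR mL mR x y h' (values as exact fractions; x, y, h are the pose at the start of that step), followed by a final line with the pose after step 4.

n=0: pose=(2,7,W); sL=10/27, sR=10/51; mL=-260/459, mR=-5/27; mL+mR=-115/153 → advance -1; mR−mL=175/459 → turn +1·90°
n=1: pose=(3,7,S); sL=12/17, sR=12/29; mL=-552/493, mR=-6/17; mL+mR=-726/493 → advance -1; mR−mL=378/493 → turn +1·90°
n=2: pose=(3,8,E); sL=3/13, sR=15/26; mL=-21/26, mR=-3/26; mL+mR=-12/13 → advance -1; mR−mL=9/13 → turn +1·90°
n=3: pose=(2,8,N); sL=60/337, sR=12/53; mL=-7224/17861, mR=-30/337; mL+mR=-8814/17861 → advance -1; mR−mL=5634/17861 → turn +1·90°
n=4: pose=(2,7,W); sL=10/27, sR=10/51; mL=-260/459, mR=-5/27; mL+mR=-115/153 → advance -1; mR−mL=175/459 → turn +1·90°

0 10/27 10/51 -260/459 -5/27 2 7 W
1 12/17 12/29 -552/493 -6/17 3 7 S
2 3/13 15/26 -21/26 -3/26 3 8 E
3 60/337 12/53 -7224/17861 -30/337 2 8 N
4 10/27 10/51 -260/459 -5/27 2 7 W
final 3 7 S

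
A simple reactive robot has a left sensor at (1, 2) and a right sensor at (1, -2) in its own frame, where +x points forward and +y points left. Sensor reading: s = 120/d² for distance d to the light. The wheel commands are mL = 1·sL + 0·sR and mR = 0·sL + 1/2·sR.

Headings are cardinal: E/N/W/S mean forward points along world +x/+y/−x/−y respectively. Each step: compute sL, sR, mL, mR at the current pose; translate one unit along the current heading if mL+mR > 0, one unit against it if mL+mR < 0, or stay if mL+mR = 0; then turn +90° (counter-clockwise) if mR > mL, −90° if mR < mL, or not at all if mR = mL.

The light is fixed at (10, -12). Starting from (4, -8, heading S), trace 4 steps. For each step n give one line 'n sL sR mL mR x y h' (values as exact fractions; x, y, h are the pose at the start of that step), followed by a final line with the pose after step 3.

n=0: pose=(4,-8,S); sL=24/5, sR=120/73; mL=24/5, mR=60/73; mL+mR=2052/365 → advance +1; mR−mL=-1452/365 → turn -1·90°
n=1: pose=(4,-9,W); sL=12/5, sR=60/37; mL=12/5, mR=30/37; mL+mR=594/185 → advance +1; mR−mL=-294/185 → turn -1·90°
n=2: pose=(3,-9,N); sL=120/97, sR=120/41; mL=120/97, mR=60/41; mL+mR=10740/3977 → advance +1; mR−mL=900/3977 → turn +1·90°
n=3: pose=(3,-8,W); sL=30/17, sR=6/5; mL=30/17, mR=3/5; mL+mR=201/85 → advance +1; mR−mL=-99/85 → turn -1·90°

0 24/5 120/73 24/5 60/73 4 -8 S
1 12/5 60/37 12/5 30/37 4 -9 W
2 120/97 120/41 120/97 60/41 3 -9 N
3 30/17 6/5 30/17 3/5 3 -8 W
final 2 -8 N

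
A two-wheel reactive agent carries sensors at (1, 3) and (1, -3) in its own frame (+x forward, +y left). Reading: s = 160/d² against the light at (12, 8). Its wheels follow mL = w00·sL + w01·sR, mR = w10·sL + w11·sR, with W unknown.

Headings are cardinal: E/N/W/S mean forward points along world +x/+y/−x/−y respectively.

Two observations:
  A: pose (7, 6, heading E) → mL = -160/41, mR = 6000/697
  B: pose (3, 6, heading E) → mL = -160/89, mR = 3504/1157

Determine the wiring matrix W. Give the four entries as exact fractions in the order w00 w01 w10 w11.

0 -1 1/2 1

obs A: pose=(7,6,E) → sL=160/17, sR=160/41, mL=-160/41, mR=6000/697
obs B: pose=(3,6,E) → sL=32/13, sR=160/89, mL=-160/89, mR=3504/1157
sensor matrix S = [[160/17, 160/41], [32/13, 160/89]]; det S = 5898240/806429
solve [mL_A; mL_B] = S·[w00; w01] and [mR_A; mR_B] = S·[w10; w11]:
  w00 = 0, w01 = -1, w10 = 1/2, w11 = 1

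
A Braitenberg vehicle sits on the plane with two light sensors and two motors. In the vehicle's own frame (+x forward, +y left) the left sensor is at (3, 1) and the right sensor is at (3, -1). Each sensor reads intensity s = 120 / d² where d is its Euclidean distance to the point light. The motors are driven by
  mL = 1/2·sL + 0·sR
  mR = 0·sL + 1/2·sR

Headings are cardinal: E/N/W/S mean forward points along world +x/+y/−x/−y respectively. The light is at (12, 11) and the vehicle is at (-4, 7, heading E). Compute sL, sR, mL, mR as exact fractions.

left sensor world pos  = (-1, 8); dL² = 178
right sensor world pos = (-1, 6); dR² = 194
sL = 120/178 = 60/89
sR = 120/194 = 60/97
mL = 1/2·sL + 0·sR = 30/89
mR = 0·sL + 1/2·sR = 30/97

60/89 60/97 30/89 30/97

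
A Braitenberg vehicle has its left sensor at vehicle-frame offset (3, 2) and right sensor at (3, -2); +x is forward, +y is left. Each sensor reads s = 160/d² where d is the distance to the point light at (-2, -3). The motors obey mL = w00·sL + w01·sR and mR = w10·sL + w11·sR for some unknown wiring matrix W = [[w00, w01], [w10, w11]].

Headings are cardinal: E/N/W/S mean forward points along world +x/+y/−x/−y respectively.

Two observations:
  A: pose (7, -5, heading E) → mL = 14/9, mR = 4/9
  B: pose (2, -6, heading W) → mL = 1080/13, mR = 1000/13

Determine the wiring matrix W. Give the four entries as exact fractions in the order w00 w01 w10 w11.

obs A: pose=(7,-5,E) → sL=10/9, sR=1, mL=14/9, mR=4/9
obs B: pose=(2,-6,W) → sL=80/13, sR=80, mL=1080/13, mR=1000/13
sensor matrix S = [[10/9, 1], [80/13, 80]]; det S = 9680/117
solve [mL_A; mL_B] = S·[w00; w01] and [mR_A; mR_B] = S·[w10; w11]:
  w00 = 1/2, w01 = 1, w10 = -1/2, w11 = 1

1/2 1 -1/2 1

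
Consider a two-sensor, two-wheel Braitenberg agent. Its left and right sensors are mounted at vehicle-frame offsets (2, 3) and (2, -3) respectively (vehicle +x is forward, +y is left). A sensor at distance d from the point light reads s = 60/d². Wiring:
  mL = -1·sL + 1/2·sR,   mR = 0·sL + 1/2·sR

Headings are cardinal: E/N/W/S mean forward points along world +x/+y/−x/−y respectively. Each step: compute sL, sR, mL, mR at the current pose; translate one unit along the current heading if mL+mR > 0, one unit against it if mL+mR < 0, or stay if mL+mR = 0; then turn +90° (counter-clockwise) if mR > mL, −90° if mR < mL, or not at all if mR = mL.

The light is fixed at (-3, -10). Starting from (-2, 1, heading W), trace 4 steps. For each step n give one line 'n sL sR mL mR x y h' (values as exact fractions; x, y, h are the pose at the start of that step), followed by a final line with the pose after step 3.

0 12/13 60/197 -1974/2561 30/197 -2 1 W
1 30/53 30/41 -435/2173 15/41 -1 1 S
2 12/37 12/13 66/481 6/13 -1 0 E
3 5/12 1/3 -1/4 1/6 0 0 N
final 0 -1 W

n=0: pose=(-2,1,W); sL=12/13, sR=60/197; mL=-1974/2561, mR=30/197; mL+mR=-1584/2561 → advance -1; mR−mL=12/13 → turn +1·90°
n=1: pose=(-1,1,S); sL=30/53, sR=30/41; mL=-435/2173, mR=15/41; mL+mR=360/2173 → advance +1; mR−mL=30/53 → turn +1·90°
n=2: pose=(-1,0,E); sL=12/37, sR=12/13; mL=66/481, mR=6/13; mL+mR=288/481 → advance +1; mR−mL=12/37 → turn +1·90°
n=3: pose=(0,0,N); sL=5/12, sR=1/3; mL=-1/4, mR=1/6; mL+mR=-1/12 → advance -1; mR−mL=5/12 → turn +1·90°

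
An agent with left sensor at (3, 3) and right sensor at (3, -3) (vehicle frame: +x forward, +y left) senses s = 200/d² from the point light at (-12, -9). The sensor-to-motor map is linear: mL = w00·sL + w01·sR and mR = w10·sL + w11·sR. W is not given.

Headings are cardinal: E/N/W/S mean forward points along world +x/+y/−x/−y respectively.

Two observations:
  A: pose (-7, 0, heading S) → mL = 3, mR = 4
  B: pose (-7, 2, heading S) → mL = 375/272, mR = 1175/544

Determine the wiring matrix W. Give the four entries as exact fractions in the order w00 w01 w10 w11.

-1 1 -1/2 1

obs A: pose=(-7,0,S) → sL=2, sR=5, mL=3, mR=4
obs B: pose=(-7,2,S) → sL=25/16, sR=50/17, mL=375/272, mR=1175/544
sensor matrix S = [[2, 5], [25/16, 50/17]]; det S = -525/272
solve [mL_A; mL_B] = S·[w00; w01] and [mR_A; mR_B] = S·[w10; w11]:
  w00 = -1, w01 = 1, w10 = -1/2, w11 = 1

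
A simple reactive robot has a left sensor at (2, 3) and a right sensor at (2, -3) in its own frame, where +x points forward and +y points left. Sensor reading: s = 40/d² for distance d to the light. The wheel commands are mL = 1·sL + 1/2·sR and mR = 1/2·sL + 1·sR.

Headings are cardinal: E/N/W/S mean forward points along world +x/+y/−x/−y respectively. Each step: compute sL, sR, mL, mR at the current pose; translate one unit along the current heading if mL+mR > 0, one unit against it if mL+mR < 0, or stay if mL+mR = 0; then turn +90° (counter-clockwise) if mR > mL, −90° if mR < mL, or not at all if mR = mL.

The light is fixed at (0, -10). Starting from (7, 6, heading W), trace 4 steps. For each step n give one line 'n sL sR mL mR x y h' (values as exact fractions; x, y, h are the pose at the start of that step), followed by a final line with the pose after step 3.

n=0: pose=(7,6,W); sL=20/97, sR=20/193; mL=4830/18721, mR=3870/18721; mL+mR=8700/18721 → advance +1; mR−mL=-960/18721 → turn -1·90°
n=1: pose=(6,6,N); sL=40/333, sR=8/81; mL=508/2997, mR=476/2997; mL+mR=328/999 → advance +1; mR−mL=-32/2997 → turn -1·90°
n=2: pose=(6,7,E); sL=5/58, sR=2/13; mL=123/754, mR=297/1508; mL+mR=543/1508 → advance +1; mR−mL=51/1508 → turn +1·90°
n=3: pose=(7,7,N); sL=40/377, sR=40/461; mL=25980/173797, mR=24300/173797; mL+mR=50280/173797 → advance +1; mR−mL=-1680/173797 → turn -1·90°

0 20/97 20/193 4830/18721 3870/18721 7 6 W
1 40/333 8/81 508/2997 476/2997 6 6 N
2 5/58 2/13 123/754 297/1508 6 7 E
3 40/377 40/461 25980/173797 24300/173797 7 7 N
final 7 8 E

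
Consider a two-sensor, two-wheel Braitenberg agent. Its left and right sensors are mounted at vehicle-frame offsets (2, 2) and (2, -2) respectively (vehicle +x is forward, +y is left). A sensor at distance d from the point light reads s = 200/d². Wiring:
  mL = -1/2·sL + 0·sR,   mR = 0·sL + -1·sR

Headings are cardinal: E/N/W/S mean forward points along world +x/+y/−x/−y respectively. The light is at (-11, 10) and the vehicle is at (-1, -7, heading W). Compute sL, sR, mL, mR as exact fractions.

8/17 200/289 -4/17 -200/289

left sensor world pos  = (-3, -9); dL² = 425
right sensor world pos = (-3, -5); dR² = 289
sL = 200/425 = 8/17
sR = 200/289 = 200/289
mL = -1/2·sL + 0·sR = -4/17
mR = 0·sL + -1·sR = -200/289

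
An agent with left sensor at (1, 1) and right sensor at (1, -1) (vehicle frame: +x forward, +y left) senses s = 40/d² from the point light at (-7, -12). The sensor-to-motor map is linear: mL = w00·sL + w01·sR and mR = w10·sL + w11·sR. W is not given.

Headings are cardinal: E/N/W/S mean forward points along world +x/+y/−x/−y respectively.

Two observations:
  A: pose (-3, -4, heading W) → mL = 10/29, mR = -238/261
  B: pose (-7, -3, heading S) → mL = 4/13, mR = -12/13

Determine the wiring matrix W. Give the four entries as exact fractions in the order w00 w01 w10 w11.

1/2 0 -1 -1/2

obs A: pose=(-3,-4,W) → sL=20/29, sR=4/9, mL=10/29, mR=-238/261
obs B: pose=(-7,-3,S) → sL=8/13, sR=8/13, mL=4/13, mR=-12/13
sensor matrix S = [[20/29, 4/9], [8/13, 8/13]]; det S = 512/3393
solve [mL_A; mL_B] = S·[w00; w01] and [mR_A; mR_B] = S·[w10; w11]:
  w00 = 1/2, w01 = 0, w10 = -1, w11 = -1/2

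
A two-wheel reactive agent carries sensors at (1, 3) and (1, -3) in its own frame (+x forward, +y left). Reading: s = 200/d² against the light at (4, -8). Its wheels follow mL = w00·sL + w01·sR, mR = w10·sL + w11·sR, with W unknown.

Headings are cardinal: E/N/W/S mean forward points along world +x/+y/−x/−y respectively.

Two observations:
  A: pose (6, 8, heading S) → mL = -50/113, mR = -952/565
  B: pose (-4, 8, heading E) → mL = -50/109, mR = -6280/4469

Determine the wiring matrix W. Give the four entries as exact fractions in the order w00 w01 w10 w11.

0 -1/2 -1 -1

obs A: pose=(6,8,S) → sL=4/5, sR=100/113, mL=-50/113, mR=-952/565
obs B: pose=(-4,8,E) → sL=20/41, sR=100/109, mL=-50/109, mR=-6280/4469
sensor matrix S = [[4/5, 100/113], [20/41, 100/109]]; det S = 152640/504997
solve [mL_A; mL_B] = S·[w00; w01] and [mR_A; mR_B] = S·[w10; w11]:
  w00 = 0, w01 = -1/2, w10 = -1, w11 = -1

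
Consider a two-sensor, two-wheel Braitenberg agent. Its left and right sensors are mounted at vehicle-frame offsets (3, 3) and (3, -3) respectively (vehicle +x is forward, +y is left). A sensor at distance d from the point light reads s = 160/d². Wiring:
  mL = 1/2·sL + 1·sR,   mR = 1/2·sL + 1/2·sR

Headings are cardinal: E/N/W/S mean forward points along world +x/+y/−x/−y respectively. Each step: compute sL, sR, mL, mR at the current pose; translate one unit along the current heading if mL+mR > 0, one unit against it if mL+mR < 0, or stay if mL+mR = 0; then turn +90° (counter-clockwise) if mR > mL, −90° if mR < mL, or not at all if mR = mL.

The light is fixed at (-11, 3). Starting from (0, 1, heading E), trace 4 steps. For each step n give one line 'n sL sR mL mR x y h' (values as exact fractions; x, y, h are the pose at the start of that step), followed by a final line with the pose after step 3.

0 160/197 160/221 49200/43537 33440/43537 0 1 E
1 16/25 80/53 2424/1325 1424/1325 1 1 S
2 160/117 160/81 2800/1053 1760/1053 1 0 W
3 5/2 40/49 405/196 325/196 0 0 N
final 0 1 E

n=0: pose=(0,1,E); sL=160/197, sR=160/221; mL=49200/43537, mR=33440/43537; mL+mR=82640/43537 → advance +1; mR−mL=-80/221 → turn -1·90°
n=1: pose=(1,1,S); sL=16/25, sR=80/53; mL=2424/1325, mR=1424/1325; mL+mR=3848/1325 → advance +1; mR−mL=-40/53 → turn -1·90°
n=2: pose=(1,0,W); sL=160/117, sR=160/81; mL=2800/1053, mR=1760/1053; mL+mR=1520/351 → advance +1; mR−mL=-80/81 → turn -1·90°
n=3: pose=(0,0,N); sL=5/2, sR=40/49; mL=405/196, mR=325/196; mL+mR=365/98 → advance +1; mR−mL=-20/49 → turn -1·90°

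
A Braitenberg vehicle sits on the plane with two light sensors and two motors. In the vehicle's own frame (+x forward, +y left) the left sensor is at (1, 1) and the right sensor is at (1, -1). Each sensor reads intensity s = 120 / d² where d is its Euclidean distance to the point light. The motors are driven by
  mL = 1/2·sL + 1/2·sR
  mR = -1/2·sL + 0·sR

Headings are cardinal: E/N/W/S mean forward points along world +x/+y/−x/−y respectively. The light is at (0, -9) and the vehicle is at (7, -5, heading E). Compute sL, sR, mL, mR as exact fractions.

left sensor world pos  = (8, -4); dL² = 89
right sensor world pos = (8, -6); dR² = 73
sL = 120/89 = 120/89
sR = 120/73 = 120/73
mL = 1/2·sL + 1/2·sR = 9720/6497
mR = -1/2·sL + 0·sR = -60/89

120/89 120/73 9720/6497 -60/89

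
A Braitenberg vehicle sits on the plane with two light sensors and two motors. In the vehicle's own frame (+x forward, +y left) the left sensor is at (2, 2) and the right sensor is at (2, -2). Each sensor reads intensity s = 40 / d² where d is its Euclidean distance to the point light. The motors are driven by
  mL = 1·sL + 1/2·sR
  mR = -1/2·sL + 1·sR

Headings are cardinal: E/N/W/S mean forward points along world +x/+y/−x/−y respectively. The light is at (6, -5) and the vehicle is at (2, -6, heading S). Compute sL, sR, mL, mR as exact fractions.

left sensor world pos  = (4, -8); dL² = 13
right sensor world pos = (0, -8); dR² = 45
sL = 40/13 = 40/13
sR = 40/45 = 8/9
mL = 1·sL + 1/2·sR = 412/117
mR = -1/2·sL + 1·sR = -76/117

40/13 8/9 412/117 -76/117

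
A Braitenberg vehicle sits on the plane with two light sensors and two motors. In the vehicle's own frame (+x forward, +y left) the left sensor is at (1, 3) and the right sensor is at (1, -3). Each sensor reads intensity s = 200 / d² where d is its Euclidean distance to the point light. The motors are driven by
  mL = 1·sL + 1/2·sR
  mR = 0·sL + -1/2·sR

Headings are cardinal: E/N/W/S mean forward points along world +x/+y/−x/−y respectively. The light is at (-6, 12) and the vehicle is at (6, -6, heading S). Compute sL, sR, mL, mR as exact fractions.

left sensor world pos  = (9, -7); dL² = 586
right sensor world pos = (3, -7); dR² = 442
sL = 200/586 = 100/293
sR = 200/442 = 100/221
mL = 1·sL + 1/2·sR = 36750/64753
mR = 0·sL + -1/2·sR = -50/221

100/293 100/221 36750/64753 -50/221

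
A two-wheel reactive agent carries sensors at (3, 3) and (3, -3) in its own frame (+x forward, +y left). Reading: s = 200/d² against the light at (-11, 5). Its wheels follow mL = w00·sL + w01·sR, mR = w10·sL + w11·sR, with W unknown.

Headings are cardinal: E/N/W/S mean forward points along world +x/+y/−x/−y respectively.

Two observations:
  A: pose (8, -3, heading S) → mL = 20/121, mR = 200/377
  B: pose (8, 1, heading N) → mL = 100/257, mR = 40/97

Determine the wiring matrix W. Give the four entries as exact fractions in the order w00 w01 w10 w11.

1/2 0 0 1

obs A: pose=(8,-3,S) → sL=40/121, sR=200/377, mL=20/121, mR=200/377
obs B: pose=(8,1,N) → sL=200/257, sR=40/97, mL=100/257, mR=40/97
sensor matrix S = [[40/121, 200/377], [200/257, 40/97]]; det S = -314457600/1137186193
solve [mL_A; mL_B] = S·[w00; w01] and [mR_A; mR_B] = S·[w10; w11]:
  w00 = 1/2, w01 = 0, w10 = 0, w11 = 1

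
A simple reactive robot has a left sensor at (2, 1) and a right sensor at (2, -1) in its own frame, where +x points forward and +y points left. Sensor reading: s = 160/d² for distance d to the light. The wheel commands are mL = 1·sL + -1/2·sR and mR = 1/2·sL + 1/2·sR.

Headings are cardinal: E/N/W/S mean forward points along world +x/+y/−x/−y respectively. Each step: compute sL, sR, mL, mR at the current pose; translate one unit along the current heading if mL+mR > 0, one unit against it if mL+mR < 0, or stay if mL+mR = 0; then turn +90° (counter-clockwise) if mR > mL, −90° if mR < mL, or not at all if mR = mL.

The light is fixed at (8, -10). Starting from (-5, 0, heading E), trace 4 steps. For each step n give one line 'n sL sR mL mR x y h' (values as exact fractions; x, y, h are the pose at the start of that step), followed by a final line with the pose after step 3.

0 80/121 80/101 3240/12221 8880/12221 -5 0 E
1 160/313 32/53 3472/16589 9248/16589 -4 0 N
2 20/37 8/17 192/629 318/629 -4 1 W
3 32/45 160/277 5264/12465 8032/12465 -5 1 S
final -5 0 E

n=0: pose=(-5,0,E); sL=80/121, sR=80/101; mL=3240/12221, mR=8880/12221; mL+mR=120/121 → advance +1; mR−mL=5640/12221 → turn +1·90°
n=1: pose=(-4,0,N); sL=160/313, sR=32/53; mL=3472/16589, mR=9248/16589; mL+mR=240/313 → advance +1; mR−mL=5776/16589 → turn +1·90°
n=2: pose=(-4,1,W); sL=20/37, sR=8/17; mL=192/629, mR=318/629; mL+mR=30/37 → advance +1; mR−mL=126/629 → turn +1·90°
n=3: pose=(-5,1,S); sL=32/45, sR=160/277; mL=5264/12465, mR=8032/12465; mL+mR=16/15 → advance +1; mR−mL=2768/12465 → turn +1·90°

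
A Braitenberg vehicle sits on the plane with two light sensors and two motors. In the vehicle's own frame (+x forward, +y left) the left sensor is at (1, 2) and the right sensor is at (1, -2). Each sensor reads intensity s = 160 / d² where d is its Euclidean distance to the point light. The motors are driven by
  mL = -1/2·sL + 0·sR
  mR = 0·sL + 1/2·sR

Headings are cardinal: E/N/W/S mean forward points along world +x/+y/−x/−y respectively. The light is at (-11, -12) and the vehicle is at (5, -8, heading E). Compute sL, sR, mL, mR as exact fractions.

32/65 160/293 -16/65 80/293

left sensor world pos  = (6, -6); dL² = 325
right sensor world pos = (6, -10); dR² = 293
sL = 160/325 = 32/65
sR = 160/293 = 160/293
mL = -1/2·sL + 0·sR = -16/65
mR = 0·sL + 1/2·sR = 80/293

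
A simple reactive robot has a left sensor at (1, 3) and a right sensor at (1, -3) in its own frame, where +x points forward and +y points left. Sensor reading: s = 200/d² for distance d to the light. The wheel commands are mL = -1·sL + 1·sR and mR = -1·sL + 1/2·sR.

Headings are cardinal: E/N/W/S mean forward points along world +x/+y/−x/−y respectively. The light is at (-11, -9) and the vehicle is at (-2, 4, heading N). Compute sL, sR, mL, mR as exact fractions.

25/29 10/17 -135/493 -280/493

left sensor world pos  = (-5, 5); dL² = 232
right sensor world pos = (1, 5); dR² = 340
sL = 200/232 = 25/29
sR = 200/340 = 10/17
mL = -1·sL + 1·sR = -135/493
mR = -1·sL + 1/2·sR = -280/493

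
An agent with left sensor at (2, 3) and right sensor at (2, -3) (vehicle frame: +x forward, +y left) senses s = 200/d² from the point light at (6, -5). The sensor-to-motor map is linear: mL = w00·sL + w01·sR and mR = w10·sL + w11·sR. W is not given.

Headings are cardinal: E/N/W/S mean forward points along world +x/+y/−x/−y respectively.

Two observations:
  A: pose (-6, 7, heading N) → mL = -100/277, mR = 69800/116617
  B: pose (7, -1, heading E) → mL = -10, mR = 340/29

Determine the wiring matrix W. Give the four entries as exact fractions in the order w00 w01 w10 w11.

0 -1/2 1/2 1/2

obs A: pose=(-6,7,N) → sL=200/421, sR=200/277, mL=-100/277, mR=69800/116617
obs B: pose=(7,-1,E) → sL=100/29, sR=20, mL=-10, mR=340/29
sensor matrix S = [[200/421, 200/277], [100/29, 20]]; det S = 23712000/3381893
solve [mL_A; mL_B] = S·[w00; w01] and [mR_A; mR_B] = S·[w10; w11]:
  w00 = 0, w01 = -1/2, w10 = 1/2, w11 = 1/2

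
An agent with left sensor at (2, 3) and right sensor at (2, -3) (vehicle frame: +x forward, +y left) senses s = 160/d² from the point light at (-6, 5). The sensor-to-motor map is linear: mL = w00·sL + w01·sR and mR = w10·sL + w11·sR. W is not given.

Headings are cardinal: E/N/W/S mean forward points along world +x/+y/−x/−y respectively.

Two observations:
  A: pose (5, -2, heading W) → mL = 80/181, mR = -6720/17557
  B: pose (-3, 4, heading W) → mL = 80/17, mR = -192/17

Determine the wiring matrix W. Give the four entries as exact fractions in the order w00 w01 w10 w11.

obs A: pose=(5,-2,W) → sL=160/181, sR=160/97, mL=80/181, mR=-6720/17557
obs B: pose=(-3,4,W) → sL=160/17, sR=32, mL=80/17, mR=-192/17
sensor matrix S = [[160/181, 160/97], [160/17, 32]]; det S = 3809280/298469
solve [mL_A; mL_B] = S·[w00; w01] and [mR_A; mR_B] = S·[w10; w11]:
  w00 = 1/2, w01 = 0, w10 = 1/2, w11 = -1/2

1/2 0 1/2 -1/2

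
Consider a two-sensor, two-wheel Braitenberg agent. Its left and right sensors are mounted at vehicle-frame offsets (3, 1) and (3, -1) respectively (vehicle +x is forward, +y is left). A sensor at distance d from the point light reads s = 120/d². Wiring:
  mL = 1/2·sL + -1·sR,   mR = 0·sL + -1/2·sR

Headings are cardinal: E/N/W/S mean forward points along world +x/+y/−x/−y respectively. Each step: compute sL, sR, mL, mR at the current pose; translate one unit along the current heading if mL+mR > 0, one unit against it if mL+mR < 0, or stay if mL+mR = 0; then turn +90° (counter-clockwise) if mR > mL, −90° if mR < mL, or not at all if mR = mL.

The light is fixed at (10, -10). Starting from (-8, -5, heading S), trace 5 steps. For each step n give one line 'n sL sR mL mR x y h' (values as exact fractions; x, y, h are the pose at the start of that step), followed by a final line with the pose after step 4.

n=0: pose=(-8,-5,S); sL=120/293, sR=24/73; mL=-2652/21389, mR=-12/73; mL+mR=-6168/21389 → advance -1; mR−mL=-864/21389 → turn -1·90°
n=1: pose=(-8,-4,W); sL=60/233, sR=12/49; mL=-1326/11417, mR=-6/49; mL+mR=-2724/11417 → advance -1; mR−mL=-72/11417 → turn -1·90°
n=2: pose=(-7,-4,N); sL=8/27, sR=120/337; mL=-1892/9099, mR=-60/337; mL+mR=-3512/9099 → advance -1; mR−mL=272/9099 → turn +1·90°
n=3: pose=(-7,-5,W); sL=15/52, sR=30/109; mL=-1485/11336, mR=-15/109; mL+mR=-3045/11336 → advance -1; mR−mL=-75/11336 → turn -1·90°
n=4: pose=(-6,-5,N); sL=120/353, sR=120/289; mL=-25020/102017, mR=-60/289; mL+mR=-46200/102017 → advance -1; mR−mL=3840/102017 → turn +1·90°

0 120/293 24/73 -2652/21389 -12/73 -8 -5 S
1 60/233 12/49 -1326/11417 -6/49 -8 -4 W
2 8/27 120/337 -1892/9099 -60/337 -7 -4 N
3 15/52 30/109 -1485/11336 -15/109 -7 -5 W
4 120/353 120/289 -25020/102017 -60/289 -6 -5 N
final -6 -6 W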